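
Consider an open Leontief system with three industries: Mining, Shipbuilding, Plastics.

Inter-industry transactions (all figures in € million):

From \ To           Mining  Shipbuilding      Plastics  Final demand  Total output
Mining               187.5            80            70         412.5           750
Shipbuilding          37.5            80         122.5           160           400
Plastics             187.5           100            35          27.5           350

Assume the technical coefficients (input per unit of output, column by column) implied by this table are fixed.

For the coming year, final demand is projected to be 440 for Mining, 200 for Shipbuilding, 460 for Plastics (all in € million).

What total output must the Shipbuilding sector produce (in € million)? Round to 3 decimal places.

x_2 = 761.394

Technical coefficients a_ij = z_ij / X_j:
  a_11 = 187.5/750 = 0.25, a_21 = 37.5/750 = 0.05, a_31 = 187.5/750 = 0.25
  a_12 = 80/400 = 0.20, a_22 = 80/400 = 0.20, a_32 = 100/400 = 0.25
  a_13 = 70/350 = 0.20, a_23 = 122.5/350 = 0.35, a_33 = 35/350 = 0.10
I − A =
  [   0.75    -0.20    -0.20]
  [  -0.05     0.80    -0.35]
  [  -0.25    -0.25     0.90]
Cofactors of I−A, C_ij = (−1)^(i+j)·(minor ij) (rows/columns in the sector order above):
  C_11 = (0.80)(0.90) − (-0.35)(-0.25) = 0.6325
  C_12 = −[(-0.05)(0.90) − (-0.35)(-0.25)] = 0.1325
  C_13 = (-0.05)(-0.25) − (0.80)(-0.25) = 0.2125
  C_21 = −[(-0.20)(0.90) − (-0.20)(-0.25)] = 0.2300
  C_22 = (0.75)(0.90) − (-0.20)(-0.25) = 0.6250
  C_23 = −[(0.75)(-0.25) − (-0.20)(-0.25)] = 0.2375
  C_31 = (-0.20)(-0.35) − (-0.20)(0.80) = 0.2300
  C_32 = −[(0.75)(-0.35) − (-0.20)(-0.05)] = 0.2725
  C_33 = (0.75)(0.80) − (-0.20)(-0.05) = 0.5900
det(I−A) = Σ_j (I−A)_1j·C_1j = (0.75)(0.6325) + (-0.20)(0.1325) + (-0.20)(0.2125) = 0.405375
adj(I−A) = Cᵀ =
  [ 0.6325   0.2300   0.2300]
  [ 0.1325   0.6250   0.2725]
  [ 0.2125   0.2375   0.5900]
(I − A)⁻¹ = adj(I−A) / det(I−A) ≈
  [   1.5603     0.5674     0.5674]
  [   0.3269     1.5418     0.6722]
  [   0.5242     0.5859     1.4554]
x = (I − A)⁻¹ d = adj(I−A)·d / det(I−A), with det(I−A) = 0.405375:
  x_1 = (0.6325·440 + 0.2300·200 + 0.2300·460) / 0.405375 = 430.10 / 0.405375 ≈ 1060.993
  x_2 = (0.1325·440 + 0.6250·200 + 0.2725·460) / 0.405375 = 308.65 / 0.405375 ≈ 761.394
  x_3 = (0.2125·440 + 0.2375·200 + 0.5900·460) / 0.405375 = 412.40 / 0.405375 ≈ 1017.330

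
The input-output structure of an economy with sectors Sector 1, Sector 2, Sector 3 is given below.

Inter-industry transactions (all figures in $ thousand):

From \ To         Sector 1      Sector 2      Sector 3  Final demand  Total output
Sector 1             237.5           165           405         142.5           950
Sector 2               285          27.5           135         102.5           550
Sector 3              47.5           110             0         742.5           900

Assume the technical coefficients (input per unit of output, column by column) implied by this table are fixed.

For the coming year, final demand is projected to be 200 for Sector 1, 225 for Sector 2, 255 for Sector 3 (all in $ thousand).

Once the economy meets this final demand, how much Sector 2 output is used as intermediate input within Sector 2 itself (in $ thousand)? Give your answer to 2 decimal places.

Technical coefficients a_ij = z_ij / X_j:
  a_11 = 237.5/950 = 0.25, a_21 = 285/950 = 0.30, a_31 = 47.5/950 = 0.05
  a_12 = 165/550 = 0.30, a_22 = 27.5/550 = 0.05, a_32 = 110/550 = 0.20
  a_13 = 405/900 = 0.45, a_23 = 135/900 = 0.15, a_33 = 0/900 = 0.00
I − A =
  [   0.75    -0.30    -0.45]
  [  -0.30     0.95    -0.15]
  [  -0.05    -0.20     1.00]
Cofactors of I−A, C_ij = (−1)^(i+j)·(minor ij) (rows/columns in the sector order above):
  C_11 = (0.95)(1.00) − (-0.15)(-0.20) = 0.9200
  C_12 = −[(-0.30)(1.00) − (-0.15)(-0.05)] = 0.3075
  C_13 = (-0.30)(-0.20) − (0.95)(-0.05) = 0.1075
  C_21 = −[(-0.30)(1.00) − (-0.45)(-0.20)] = 0.3900
  C_22 = (0.75)(1.00) − (-0.45)(-0.05) = 0.7275
  C_23 = −[(0.75)(-0.20) − (-0.30)(-0.05)] = 0.1650
  C_31 = (-0.30)(-0.15) − (-0.45)(0.95) = 0.4725
  C_32 = −[(0.75)(-0.15) − (-0.45)(-0.30)] = 0.2475
  C_33 = (0.75)(0.95) − (-0.30)(-0.30) = 0.6225
det(I−A) = Σ_j (I−A)_1j·C_1j = (0.75)(0.9200) + (-0.30)(0.3075) + (-0.45)(0.1075) = 0.549375
adj(I−A) = Cᵀ =
  [ 0.9200   0.3900   0.4725]
  [ 0.3075   0.7275   0.2475]
  [ 0.1075   0.1650   0.6225]
(I − A)⁻¹ = adj(I−A) / det(I−A) ≈
  [   1.6746     0.7099     0.8601]
  [   0.5597     1.3242     0.4505]
  [   0.1957     0.3003     1.1331]
First solve x = (I − A)⁻¹ d = adj(I−A)·d / det(I−A); in particular x_2 = (0.3075·200 + 0.7275·225 + 0.2475·255) / 0.549375 = 288.30 / 0.549375 ≈ 524.7782.
Intermediate flow from 2 to 2: z_22 = a_22 · x_2 = 0.05 × 288.30 / 0.549375 = 14.415 / 0.549375 ≈ 26.24.

z_22 = 26.24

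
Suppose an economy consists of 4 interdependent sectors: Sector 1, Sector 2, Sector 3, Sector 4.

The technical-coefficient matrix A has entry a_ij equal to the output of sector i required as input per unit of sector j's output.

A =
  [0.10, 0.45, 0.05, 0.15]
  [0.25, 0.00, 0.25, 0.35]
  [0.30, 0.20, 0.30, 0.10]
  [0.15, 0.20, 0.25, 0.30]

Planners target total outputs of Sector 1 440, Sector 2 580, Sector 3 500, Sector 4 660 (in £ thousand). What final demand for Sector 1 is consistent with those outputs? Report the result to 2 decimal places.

d_1 = 11.00

I − A =
  [   0.90    -0.45    -0.05    -0.15]
  [  -0.25     1.00    -0.25    -0.35]
  [  -0.30    -0.20     0.70    -0.10]
  [  -0.15    -0.20    -0.25     0.70]
d = (I − A) x:
  d_1 = (+0.90)·440 + (-0.45)·580 + (-0.05)·500 + (-0.15)·660 = 11.00
  d_2 = (-0.25)·440 + (+1.00)·580 + (-0.25)·500 + (-0.35)·660 = 114.00
  d_3 = (-0.30)·440 + (-0.20)·580 + (+0.70)·500 + (-0.10)·660 = 36.00
  d_4 = (-0.15)·440 + (-0.20)·580 + (-0.25)·500 + (+0.70)·660 = 155.00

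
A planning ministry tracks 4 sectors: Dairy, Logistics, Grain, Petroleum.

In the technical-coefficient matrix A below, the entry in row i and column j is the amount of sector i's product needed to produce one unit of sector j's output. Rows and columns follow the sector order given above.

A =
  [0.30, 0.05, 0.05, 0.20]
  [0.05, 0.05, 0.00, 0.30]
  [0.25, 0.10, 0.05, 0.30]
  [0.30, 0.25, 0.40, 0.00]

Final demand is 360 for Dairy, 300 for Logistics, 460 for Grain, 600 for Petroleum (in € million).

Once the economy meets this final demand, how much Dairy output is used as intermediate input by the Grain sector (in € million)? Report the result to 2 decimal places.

z_DG = 72.89

I − A =
  [   0.70    -0.05    -0.05    -0.20]
  [  -0.05     0.95     0.00    -0.30]
  [  -0.25    -0.10     0.95    -0.30]
  [  -0.30    -0.25    -0.40     1.00]
Compute the cofactors C_ij = (−1)^(i+j)·(3×3 minor ij) of I−A; the adjugate is their transpose:
adj(I−A) = Cᵀ =
  [ 0.705250   0.105750   0.125750   0.210500]
  [ 0.157000   0.487000   0.095000   0.206000]
  [ 0.322000   0.146000   0.546000   0.272000]
  [ 0.379625   0.211875   0.279875   0.617250]
det(I−A) = Σ_j (I−A)_1j·C_1j = (0.70)(0.705250) + (-0.05)(0.157000) + (-0.05)(0.322000) + (-0.20)(0.379625) = 0.3938
(I − A)⁻¹ = adj(I−A) / det(I−A) ≈
  [   1.7909     0.2685     0.3193     0.5345]
  [   0.3987     1.2367     0.2412     0.5231]
  [   0.8177     0.3707     1.3865     0.6907]
  [   0.9640     0.5380     0.7107     1.5674]
First solve x = (I − A)⁻¹ d = adj(I−A)·d / det(I−A); in particular x_G = (0.322000·360 + 0.146000·300 + 0.546000·460 + 0.272000·600) / 0.3938 = 574.08 / 0.3938 ≈ 1457.7958.
Intermediate flow from D to G: z_DG = a_DG · x_G = 0.05 × 574.08 / 0.3938 = 28.704 / 0.3938 ≈ 72.89.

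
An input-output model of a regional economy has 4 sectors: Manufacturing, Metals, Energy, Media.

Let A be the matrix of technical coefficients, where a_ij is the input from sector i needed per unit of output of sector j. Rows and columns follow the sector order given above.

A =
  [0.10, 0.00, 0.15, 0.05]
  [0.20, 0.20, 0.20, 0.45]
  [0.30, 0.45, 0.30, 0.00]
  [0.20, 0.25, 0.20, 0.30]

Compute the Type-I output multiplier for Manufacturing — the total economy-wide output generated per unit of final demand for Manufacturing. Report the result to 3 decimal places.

I − A =
  [   0.90     0.00    -0.15    -0.05]
  [  -0.20     0.80    -0.20    -0.45]
  [  -0.30    -0.45     0.70     0.00]
  [  -0.20    -0.25    -0.20     0.70]
Compute the cofactors C_ij = (−1)^(i+j)·(3×3 minor ij) of I−A; the adjugate is their transpose:
adj(I−A) = Cᵀ =
  [ 0.209750   0.060500   0.077625   0.053875]
  [ 0.230000   0.399500   0.241500   0.273250]
  [ 0.237750   0.282750   0.392250   0.198750]
  [ 0.210000   0.240750   0.220500   0.373500]
det(I−A) = Σ_j (I−A)_1j·C_1j = (0.90)(0.209750) + (0.00)(0.230000) + (-0.15)(0.237750) + (-0.05)(0.210000) = 0.1426125
(I − A)⁻¹ = adj(I−A) / det(I−A) ≈
  [   1.4708     0.4242     0.5443     0.3778]
  [   1.6128     2.8013     1.6934     1.9160]
  [   1.6671     1.9826     2.7505     1.3936]
  [   1.4725     1.6881     1.5461     2.6190]
The output multiplier for sector j is the column-j sum of the Leontief inverse (I − A)⁻¹ = adj(I−A) / det(I−A).
Column 1 of adj(I−A): (0.209750, 0.230000, 0.237750, 0.210000); det(I−A) = 0.1426125.
m_1 = (0.209750 + 0.230000 + 0.237750 + 0.210000) / 0.1426125 = 0.8875 / 0.1426125 ≈ 6.223.

m_1 = 6.223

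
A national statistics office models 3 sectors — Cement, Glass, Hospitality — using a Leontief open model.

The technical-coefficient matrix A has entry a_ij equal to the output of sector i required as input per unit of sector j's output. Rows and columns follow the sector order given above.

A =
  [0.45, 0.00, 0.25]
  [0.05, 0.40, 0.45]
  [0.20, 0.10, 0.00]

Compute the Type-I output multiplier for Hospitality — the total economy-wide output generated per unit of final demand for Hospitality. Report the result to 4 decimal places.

m_3 = 2.7007

I − A =
  [   0.55     0.00    -0.25]
  [  -0.05     0.60    -0.45]
  [  -0.20    -0.10     1.00]
Cofactors of I−A, C_ij = (−1)^(i+j)·(minor ij) (rows/columns in the sector order above):
  C_11 = (0.60)(1.00) − (-0.45)(-0.10) = 0.5550
  C_12 = −[(-0.05)(1.00) − (-0.45)(-0.20)] = 0.1400
  C_13 = (-0.05)(-0.10) − (0.60)(-0.20) = 0.1250
  C_21 = −[(0.00)(1.00) − (-0.25)(-0.10)] = 0.0250
  C_22 = (0.55)(1.00) − (-0.25)(-0.20) = 0.5000
  C_23 = −[(0.55)(-0.10) − (0.00)(-0.20)] = 0.0550
  C_31 = (0.00)(-0.45) − (-0.25)(0.60) = 0.1500
  C_32 = −[(0.55)(-0.45) − (-0.25)(-0.05)] = 0.2600
  C_33 = (0.55)(0.60) − (0.00)(-0.05) = 0.3300
det(I−A) = Σ_j (I−A)_1j·C_1j = (0.55)(0.5550) + (0.00)(0.1400) + (-0.25)(0.1250) = 0.2740
adj(I−A) = Cᵀ =
  [ 0.5550   0.0250   0.1500]
  [ 0.1400   0.5000   0.2600]
  [ 0.1250   0.0550   0.3300]
(I − A)⁻¹ = adj(I−A) / det(I−A) ≈
  [   2.02555     0.09124     0.54745]
  [   0.51095     1.82482     0.94891]
  [   0.45620     0.20073     1.20438]
The output multiplier for sector j is the column-j sum of the Leontief inverse (I − A)⁻¹ = adj(I−A) / det(I−A).
Column 3 of adj(I−A): (0.1500, 0.2600, 0.3300); det(I−A) = 0.2740.
m_3 = (0.1500 + 0.2600 + 0.3300) / 0.2740 = 0.74 / 0.2740 ≈ 2.7007.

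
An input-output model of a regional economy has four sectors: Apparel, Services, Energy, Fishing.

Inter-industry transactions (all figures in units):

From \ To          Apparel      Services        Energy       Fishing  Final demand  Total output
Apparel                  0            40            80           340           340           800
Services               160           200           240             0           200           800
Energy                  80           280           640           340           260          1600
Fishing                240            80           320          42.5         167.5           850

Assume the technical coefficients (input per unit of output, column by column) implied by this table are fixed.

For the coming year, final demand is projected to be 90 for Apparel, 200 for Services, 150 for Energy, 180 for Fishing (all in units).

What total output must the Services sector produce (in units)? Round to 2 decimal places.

Technical coefficients a_ij = z_ij / X_j:
  a_11 = 0/800 = 0.00, a_21 = 160/800 = 0.20, a_31 = 80/800 = 0.10, a_41 = 240/800 = 0.30
  a_12 = 40/800 = 0.05, a_22 = 200/800 = 0.25, a_32 = 280/800 = 0.35, a_42 = 80/800 = 0.10
  a_13 = 80/1600 = 0.05, a_23 = 240/1600 = 0.15, a_33 = 640/1600 = 0.40, a_43 = 320/1600 = 0.20
  a_14 = 340/850 = 0.40, a_24 = 0/850 = 0.00, a_34 = 340/850 = 0.40, a_44 = 42.5/850 = 0.05
I − A =
  [   1.00    -0.05    -0.05    -0.40]
  [  -0.20     0.75    -0.15     0.00]
  [  -0.10    -0.35     0.60    -0.40]
  [  -0.30    -0.10    -0.20     0.95]
Compute the cofactors C_ij = (−1)^(i+j)·(3×3 minor ij) of I−A; the adjugate is their transpose:
adj(I−A) = Cᵀ =
  [ 0.311625   0.095125   0.108750   0.177000]
  [ 0.130250   0.399250   0.150000   0.118000]
  [ 0.235750   0.345250   0.605000   0.354000]
  [ 0.161750   0.144750   0.177500   0.383500]
det(I−A) = Σ_j (I−A)_1j·C_1j = (1.00)(0.311625) + (-0.05)(0.130250) + (-0.05)(0.235750) + (-0.40)(0.161750) = 0.228625
(I − A)⁻¹ = adj(I−A) / det(I−A) ≈
  [   1.3630     0.4161     0.4757     0.7742]
  [   0.5697     1.7463     0.6561     0.5161]
  [   1.0312     1.5101     2.6463     1.5484]
  [   0.7075     0.6331     0.7764     1.6774]
x = (I − A)⁻¹ d = adj(I−A)·d / det(I−A), with det(I−A) = 0.228625:
  x_1 = (0.311625·90 + 0.095125·200 + 0.108750·150 + 0.177000·180) / 0.228625 = 95.24375 / 0.228625 ≈ 416.59
  x_2 = (0.130250·90 + 0.399250·200 + 0.150000·150 + 0.118000·180) / 0.228625 = 135.3125 / 0.228625 ≈ 591.85
  x_3 = (0.235750·90 + 0.345250·200 + 0.605000·150 + 0.354000·180) / 0.228625 = 244.7375 / 0.228625 ≈ 1070.48
  x_4 = (0.161750·90 + 0.144750·200 + 0.177500·150 + 0.383500·180) / 0.228625 = 139.1625 / 0.228625 ≈ 608.69

x_2 = 591.85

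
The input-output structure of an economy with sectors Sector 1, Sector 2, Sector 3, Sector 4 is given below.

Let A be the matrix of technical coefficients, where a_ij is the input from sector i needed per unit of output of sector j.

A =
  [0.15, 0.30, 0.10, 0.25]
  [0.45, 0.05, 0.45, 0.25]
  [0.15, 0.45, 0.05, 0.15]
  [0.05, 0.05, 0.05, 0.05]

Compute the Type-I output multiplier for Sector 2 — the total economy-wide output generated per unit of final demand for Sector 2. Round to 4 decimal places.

m_2 = 4.5216

I − A =
  [   0.85    -0.30    -0.10    -0.25]
  [  -0.45     0.95    -0.45    -0.25]
  [  -0.15    -0.45     0.95    -0.15]
  [  -0.05    -0.05    -0.05     0.95]
Compute the cofactors C_ij = (−1)^(i+j)·(3×3 minor ij) of I−A; the adjugate is their transpose:
adj(I−A) = Cᵀ =
  [ 0.6370   0.3295   0.2385   0.2920]
  [ 0.4840   0.7320   0.4180   0.3860]
  [ 0.3420   0.4110   0.6070   0.2940]
  [ 0.0770   0.0775   0.0665   0.4120]
det(I−A) = Σ_j (I−A)_1j·C_1j = (0.85)(0.6370) + (-0.30)(0.4840) + (-0.10)(0.3420) + (-0.25)(0.0770) = 0.3428
(I − A)⁻¹ = adj(I−A) / det(I−A) ≈
  [   1.85823     0.96120     0.69574     0.85181]
  [   1.41190     2.13536     1.21937     1.12602]
  [   0.99767     1.19895     1.77071     0.85764]
  [   0.22462     0.22608     0.19399     1.20187]
The output multiplier for sector j is the column-j sum of the Leontief inverse (I − A)⁻¹ = adj(I−A) / det(I−A).
Column 2 of adj(I−A): (0.3295, 0.7320, 0.4110, 0.0775); det(I−A) = 0.3428.
m_2 = (0.3295 + 0.7320 + 0.4110 + 0.0775) / 0.3428 = 1.55 / 0.3428 ≈ 4.5216.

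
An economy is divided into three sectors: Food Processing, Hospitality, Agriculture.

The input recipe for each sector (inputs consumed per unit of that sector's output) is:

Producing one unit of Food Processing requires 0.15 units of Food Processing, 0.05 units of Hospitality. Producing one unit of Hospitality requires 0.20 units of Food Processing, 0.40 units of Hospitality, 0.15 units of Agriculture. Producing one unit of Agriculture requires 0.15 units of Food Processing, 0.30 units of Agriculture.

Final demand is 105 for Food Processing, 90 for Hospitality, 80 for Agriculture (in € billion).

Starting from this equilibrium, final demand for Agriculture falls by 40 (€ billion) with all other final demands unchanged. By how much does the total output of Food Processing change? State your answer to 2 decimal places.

I − A =
  [   0.85    -0.20    -0.15]
  [  -0.05     0.60     0.00]
  [   0.00    -0.15     0.70]
Cofactors of I−A, C_ij = (−1)^(i+j)·(minor ij) (rows/columns in the sector order above):
  C_11 = (0.60)(0.70) − (0.00)(-0.15) = 0.4200
  C_12 = −[(-0.05)(0.70) − (0.00)(0.00)] = 0.0350
  C_13 = (-0.05)(-0.15) − (0.60)(0.00) = 0.0075
  C_21 = −[(-0.20)(0.70) − (-0.15)(-0.15)] = 0.1625
  C_22 = (0.85)(0.70) − (-0.15)(0.00) = 0.5950
  C_23 = −[(0.85)(-0.15) − (-0.20)(0.00)] = 0.1275
  C_31 = (-0.20)(0.00) − (-0.15)(0.60) = 0.0900
  C_32 = −[(0.85)(0.00) − (-0.15)(-0.05)] = 0.0075
  C_33 = (0.85)(0.60) − (-0.20)(-0.05) = 0.5000
det(I−A) = Σ_j (I−A)_1j·C_1j = (0.85)(0.4200) + (-0.20)(0.0350) + (-0.15)(0.0075) = 0.348875
adj(I−A) = Cᵀ =
  [ 0.4200   0.1625   0.0900]
  [ 0.0350   0.5950   0.0075]
  [ 0.0075   0.1275   0.5000]
(I − A)⁻¹ = adj(I−A) / det(I−A) ≈
  [   1.2039     0.4658     0.2580]
  [   0.1003     1.7055     0.0215]
  [   0.0215     0.3655     1.4332]
Δx = (I − A)⁻¹ Δd with Δd having -40 in the Agriculture component and 0 elsewhere.
So Δx_F = L_FA · (-40), where L_FA = adj(I−A)_FA / det(I−A) = 0.0900 / 0.348875.
Δx_F = 0.0900 × (-40) / 0.348875 = -3.60 / 0.348875 ≈ -10.32.

Δx_F = -10.32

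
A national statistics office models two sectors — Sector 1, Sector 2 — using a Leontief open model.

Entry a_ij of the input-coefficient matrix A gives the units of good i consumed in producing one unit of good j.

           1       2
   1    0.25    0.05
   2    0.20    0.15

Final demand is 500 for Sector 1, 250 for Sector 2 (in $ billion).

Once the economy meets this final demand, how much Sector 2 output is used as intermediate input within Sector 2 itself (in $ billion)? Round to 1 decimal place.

z_22 = 68.7

I − A =
  [   0.75    -0.05]
  [  -0.20     0.85]
det(I−A) = (0.75)(0.85) − (-0.05)(-0.20) = 0.6275
adj(I−A) = [[0.85, 0.05], [0.20, 0.75]]
(I − A)⁻¹ = adj(I−A) / det(I−A) ≈
  [   1.3546     0.0797]
  [   0.3187     1.1952]
First solve x = (I − A)⁻¹ d = adj(I−A)·d / det(I−A); in particular x_2 = (0.20·500 + 0.75·250) / 0.6275 = 287.50 / 0.6275 ≈ 458.167.
Intermediate flow from 2 to 2: z_22 = a_22 · x_2 = 0.15 × 287.50 / 0.6275 = 43.125 / 0.6275 ≈ 68.7.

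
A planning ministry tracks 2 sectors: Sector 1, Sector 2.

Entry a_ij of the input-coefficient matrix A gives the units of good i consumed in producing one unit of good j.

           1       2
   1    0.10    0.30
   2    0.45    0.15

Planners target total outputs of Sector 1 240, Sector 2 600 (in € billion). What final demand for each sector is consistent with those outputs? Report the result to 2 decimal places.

I − A =
  [   0.90    -0.30]
  [  -0.45     0.85]
d = (I − A) x:
  d_1 = (+0.90)·240 + (-0.30)·600 = 36.00
  d_2 = (-0.45)·240 + (+0.85)·600 = 402.00

d_1 = 36.00, d_2 = 402.00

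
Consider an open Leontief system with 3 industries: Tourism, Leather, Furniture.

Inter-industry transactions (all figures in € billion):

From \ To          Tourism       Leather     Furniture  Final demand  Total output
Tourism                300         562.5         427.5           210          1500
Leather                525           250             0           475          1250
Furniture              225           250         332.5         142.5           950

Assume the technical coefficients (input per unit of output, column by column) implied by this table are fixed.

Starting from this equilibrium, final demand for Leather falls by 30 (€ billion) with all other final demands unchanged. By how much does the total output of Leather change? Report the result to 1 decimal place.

Δx_2 = -59.5

Technical coefficients a_ij = z_ij / X_j:
  a_11 = 300/1500 = 0.20, a_21 = 525/1500 = 0.35, a_31 = 225/1500 = 0.15
  a_12 = 562.5/1250 = 0.45, a_22 = 250/1250 = 0.20, a_32 = 250/1250 = 0.20
  a_13 = 427.5/950 = 0.45, a_23 = 0/950 = 0.00, a_33 = 332.5/950 = 0.35
I − A =
  [   0.80    -0.45    -0.45]
  [  -0.35     0.80     0.00]
  [  -0.15    -0.20     0.65]
Cofactors of I−A, C_ij = (−1)^(i+j)·(minor ij) (rows/columns in the sector order above):
  C_11 = (0.80)(0.65) − (0.00)(-0.20) = 0.5200
  C_12 = −[(-0.35)(0.65) − (0.00)(-0.15)] = 0.2275
  C_13 = (-0.35)(-0.20) − (0.80)(-0.15) = 0.1900
  C_21 = −[(-0.45)(0.65) − (-0.45)(-0.20)] = 0.3825
  C_22 = (0.80)(0.65) − (-0.45)(-0.15) = 0.4525
  C_23 = −[(0.80)(-0.20) − (-0.45)(-0.15)] = 0.2275
  C_31 = (-0.45)(0.00) − (-0.45)(0.80) = 0.3600
  C_32 = −[(0.80)(0.00) − (-0.45)(-0.35)] = 0.1575
  C_33 = (0.80)(0.80) − (-0.45)(-0.35) = 0.4825
det(I−A) = Σ_j (I−A)_1j·C_1j = (0.80)(0.5200) + (-0.45)(0.2275) + (-0.45)(0.1900) = 0.228125
adj(I−A) = Cᵀ =
  [ 0.5200   0.3825   0.3600]
  [ 0.2275   0.4525   0.1575]
  [ 0.1900   0.2275   0.4825]
(I − A)⁻¹ = adj(I−A) / det(I−A) ≈
  [   2.2795     1.6767     1.5781]
  [   0.9973     1.9836     0.6904]
  [   0.8329     0.9973     2.1151]
Δx = (I − A)⁻¹ Δd with Δd having -30 in the Leather component and 0 elsewhere.
So Δx_2 = L_22 · (-30), where L_22 = adj(I−A)_22 / det(I−A) = 0.4525 / 0.228125.
Δx_2 = 0.4525 × (-30) / 0.228125 = -13.575 / 0.228125 ≈ -59.5.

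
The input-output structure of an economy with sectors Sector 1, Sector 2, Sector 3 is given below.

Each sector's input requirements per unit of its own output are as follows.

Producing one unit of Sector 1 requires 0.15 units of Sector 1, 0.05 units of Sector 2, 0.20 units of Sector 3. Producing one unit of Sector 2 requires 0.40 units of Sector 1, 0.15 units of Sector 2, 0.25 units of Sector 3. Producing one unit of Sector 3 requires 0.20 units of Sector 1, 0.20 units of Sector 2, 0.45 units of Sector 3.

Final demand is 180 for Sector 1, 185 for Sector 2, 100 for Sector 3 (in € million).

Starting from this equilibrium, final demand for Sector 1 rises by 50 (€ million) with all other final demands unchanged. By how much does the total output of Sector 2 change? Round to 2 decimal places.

I − A =
  [   0.85    -0.40    -0.20]
  [  -0.05     0.85    -0.20]
  [  -0.20    -0.25     0.55]
Cofactors of I−A, C_ij = (−1)^(i+j)·(minor ij) (rows/columns in the sector order above):
  C_11 = (0.85)(0.55) − (-0.20)(-0.25) = 0.4175
  C_12 = −[(-0.05)(0.55) − (-0.20)(-0.20)] = 0.0675
  C_13 = (-0.05)(-0.25) − (0.85)(-0.20) = 0.1825
  C_21 = −[(-0.40)(0.55) − (-0.20)(-0.25)] = 0.2700
  C_22 = (0.85)(0.55) − (-0.20)(-0.20) = 0.4275
  C_23 = −[(0.85)(-0.25) − (-0.40)(-0.20)] = 0.2925
  C_31 = (-0.40)(-0.20) − (-0.20)(0.85) = 0.2500
  C_32 = −[(0.85)(-0.20) − (-0.20)(-0.05)] = 0.1800
  C_33 = (0.85)(0.85) − (-0.40)(-0.05) = 0.7025
det(I−A) = Σ_j (I−A)_1j·C_1j = (0.85)(0.4175) + (-0.40)(0.0675) + (-0.20)(0.1825) = 0.291375
adj(I−A) = Cᵀ =
  [ 0.4175   0.2700   0.2500]
  [ 0.0675   0.4275   0.1800]
  [ 0.1825   0.2925   0.7025]
(I − A)⁻¹ = adj(I−A) / det(I−A) ≈
  [   1.4329     0.9266     0.8580]
  [   0.2317     1.4672     0.6178]
  [   0.6263     1.0039     2.4110]
Δx = (I − A)⁻¹ Δd with Δd having +50 in the Sector 1 component and 0 elsewhere.
So Δx_2 = L_21 · (+50), where L_21 = adj(I−A)_21 / det(I−A) = 0.0675 / 0.291375.
Δx_2 = 0.0675 × (+50) / 0.291375 = 3.375 / 0.291375 ≈ 11.58.

Δx_2 = 11.58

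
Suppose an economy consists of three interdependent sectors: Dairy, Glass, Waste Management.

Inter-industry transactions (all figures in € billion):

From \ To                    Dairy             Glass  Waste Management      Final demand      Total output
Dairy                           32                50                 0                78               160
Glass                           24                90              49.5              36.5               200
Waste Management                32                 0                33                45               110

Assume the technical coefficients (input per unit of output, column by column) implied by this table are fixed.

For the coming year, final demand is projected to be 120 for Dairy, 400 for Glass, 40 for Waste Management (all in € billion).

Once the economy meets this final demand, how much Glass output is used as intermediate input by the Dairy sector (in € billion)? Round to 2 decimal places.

z_21 = 69.84

Technical coefficients a_ij = z_ij / X_j:
  a_11 = 32/160 = 0.20, a_21 = 24/160 = 0.15, a_31 = 32/160 = 0.20
  a_12 = 50/200 = 0.25, a_22 = 90/200 = 0.45, a_32 = 0/200 = 0.00
  a_13 = 0/110 = 0.00, a_23 = 49.5/110 = 0.45, a_33 = 33/110 = 0.30
I − A =
  [   0.80    -0.25     0.00]
  [  -0.15     0.55    -0.45]
  [  -0.20     0.00     0.70]
Cofactors of I−A, C_ij = (−1)^(i+j)·(minor ij) (rows/columns in the sector order above):
  C_11 = (0.55)(0.70) − (-0.45)(0.00) = 0.3850
  C_12 = −[(-0.15)(0.70) − (-0.45)(-0.20)] = 0.1950
  C_13 = (-0.15)(0.00) − (0.55)(-0.20) = 0.1100
  C_21 = −[(-0.25)(0.70) − (0.00)(0.00)] = 0.1750
  C_22 = (0.80)(0.70) − (0.00)(-0.20) = 0.5600
  C_23 = −[(0.80)(0.00) − (-0.25)(-0.20)] = 0.0500
  C_31 = (-0.25)(-0.45) − (0.00)(0.55) = 0.1125
  C_32 = −[(0.80)(-0.45) − (0.00)(-0.15)] = 0.3600
  C_33 = (0.80)(0.55) − (-0.25)(-0.15) = 0.4025
det(I−A) = Σ_j (I−A)_1j·C_1j = (0.80)(0.3850) + (-0.25)(0.1950) + (0.00)(0.1100) = 0.25925
adj(I−A) = Cᵀ =
  [ 0.3850   0.1750   0.1125]
  [ 0.1950   0.5600   0.3600]
  [ 0.1100   0.0500   0.4025]
(I − A)⁻¹ = adj(I−A) / det(I−A) ≈
  [   1.4851     0.6750     0.4339]
  [   0.7522     2.1601     1.3886]
  [   0.4243     0.1929     1.5526]
First solve x = (I − A)⁻¹ d = adj(I−A)·d / det(I−A); in particular x_1 = (0.3850·120 + 0.1750·400 + 0.1125·40) / 0.25925 = 120.70 / 0.25925 ≈ 465.5738.
Intermediate flow from 2 to 1: z_21 = a_21 · x_1 = 0.15 × 120.70 / 0.25925 = 18.105 / 0.25925 ≈ 69.84.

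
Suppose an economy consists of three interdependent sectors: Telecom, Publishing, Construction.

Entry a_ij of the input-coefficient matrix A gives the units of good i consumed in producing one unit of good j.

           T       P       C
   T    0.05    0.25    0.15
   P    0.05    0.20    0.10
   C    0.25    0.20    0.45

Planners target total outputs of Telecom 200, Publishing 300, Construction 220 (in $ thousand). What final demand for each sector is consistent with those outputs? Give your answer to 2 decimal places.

I − A =
  [   0.95    -0.25    -0.15]
  [  -0.05     0.80    -0.10]
  [  -0.25    -0.20     0.55]
d = (I − A) x:
  d_T = (+0.95)·200 + (-0.25)·300 + (-0.15)·220 = 82.00
  d_P = (-0.05)·200 + (+0.80)·300 + (-0.10)·220 = 208.00
  d_C = (-0.25)·200 + (-0.20)·300 + (+0.55)·220 = 11.00

d_T = 82.00, d_P = 208.00, d_C = 11.00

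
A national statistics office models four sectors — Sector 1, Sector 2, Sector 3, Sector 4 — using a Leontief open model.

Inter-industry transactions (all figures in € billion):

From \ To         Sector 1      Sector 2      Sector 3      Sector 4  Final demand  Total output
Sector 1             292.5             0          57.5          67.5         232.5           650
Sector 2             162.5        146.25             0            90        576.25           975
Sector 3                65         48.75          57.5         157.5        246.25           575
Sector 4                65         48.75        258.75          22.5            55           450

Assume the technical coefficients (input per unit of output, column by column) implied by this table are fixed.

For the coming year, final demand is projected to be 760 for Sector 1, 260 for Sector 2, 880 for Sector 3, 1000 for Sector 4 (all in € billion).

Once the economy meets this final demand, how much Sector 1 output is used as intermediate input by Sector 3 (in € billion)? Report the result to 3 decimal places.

z_13 = 231.449

Technical coefficients a_ij = z_ij / X_j:
  a_11 = 292.5/650 = 0.45, a_21 = 162.5/650 = 0.25, a_31 = 65/650 = 0.10, a_41 = 65/650 = 0.10
  a_12 = 0/975 = 0.00, a_22 = 146.25/975 = 0.15, a_32 = 48.75/975 = 0.05, a_42 = 48.75/975 = 0.05
  a_13 = 57.5/575 = 0.10, a_23 = 0/575 = 0.00, a_33 = 57.5/575 = 0.10, a_43 = 258.75/575 = 0.45
  a_14 = 67.5/450 = 0.15, a_24 = 90/450 = 0.20, a_34 = 157.5/450 = 0.35, a_44 = 22.5/450 = 0.05
I − A =
  [   0.55     0.00    -0.10    -0.15]
  [  -0.25     0.85     0.00    -0.20]
  [  -0.10    -0.05     0.90    -0.35]
  [  -0.10    -0.05    -0.45     0.95]
Compute the cofactors C_ij = (−1)^(i+j)·(3×3 minor ij) of I−A; the adjugate is their transpose:
adj(I−A) = Cᵀ =
  [ 0.579375   0.016625   0.137125   0.145500]
  [ 0.201375   0.350375   0.092125   0.139500]
  [ 0.126750   0.035750   0.424000   0.183750]
  [ 0.131625   0.037125   0.220125   0.411000]
det(I−A) = Σ_j (I−A)_1j·C_1j = (0.55)(0.579375) + (0.00)(0.201375) + (-0.10)(0.126750) + (-0.15)(0.131625) = 0.2862375
(I − A)⁻¹ = adj(I−A) / det(I−A) ≈
  [   2.0241     0.0581     0.4791     0.5083]
  [   0.7035     1.2241     0.3218     0.4874]
  [   0.4428     0.1249     1.4813     0.6419]
  [   0.4598     0.1297     0.7690     1.4359]
First solve x = (I − A)⁻¹ d = adj(I−A)·d / det(I−A); in particular x_3 = (0.126750·760 + 0.035750·260 + 0.424000·880 + 0.183750·1000) / 0.2862375 = 662.495 / 0.2862375 ≈ 2314.49408.
Intermediate flow from 1 to 3: z_13 = a_13 · x_3 = 0.10 × 662.495 / 0.2862375 = 66.2495 / 0.2862375 ≈ 231.449.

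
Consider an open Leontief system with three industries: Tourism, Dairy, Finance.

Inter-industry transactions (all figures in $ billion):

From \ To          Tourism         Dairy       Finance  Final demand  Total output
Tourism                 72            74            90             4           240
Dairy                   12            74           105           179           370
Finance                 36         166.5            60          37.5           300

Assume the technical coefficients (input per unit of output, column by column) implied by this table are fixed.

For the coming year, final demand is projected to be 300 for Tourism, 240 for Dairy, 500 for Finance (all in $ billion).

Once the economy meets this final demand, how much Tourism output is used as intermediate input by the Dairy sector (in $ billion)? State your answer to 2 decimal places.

Technical coefficients a_ij = z_ij / X_j:
  a_11 = 72/240 = 0.30, a_21 = 12/240 = 0.05, a_31 = 36/240 = 0.15
  a_12 = 74/370 = 0.20, a_22 = 74/370 = 0.20, a_32 = 166.5/370 = 0.45
  a_13 = 90/300 = 0.30, a_23 = 105/300 = 0.35, a_33 = 60/300 = 0.20
I − A =
  [   0.70    -0.20    -0.30]
  [  -0.05     0.80    -0.35]
  [  -0.15    -0.45     0.80]
Cofactors of I−A, C_ij = (−1)^(i+j)·(minor ij) (rows/columns in the sector order above):
  C_11 = (0.80)(0.80) − (-0.35)(-0.45) = 0.4825
  C_12 = −[(-0.05)(0.80) − (-0.35)(-0.15)] = 0.0925
  C_13 = (-0.05)(-0.45) − (0.80)(-0.15) = 0.1425
  C_21 = −[(-0.20)(0.80) − (-0.30)(-0.45)] = 0.2950
  C_22 = (0.70)(0.80) − (-0.30)(-0.15) = 0.5150
  C_23 = −[(0.70)(-0.45) − (-0.20)(-0.15)] = 0.3450
  C_31 = (-0.20)(-0.35) − (-0.30)(0.80) = 0.3100
  C_32 = −[(0.70)(-0.35) − (-0.30)(-0.05)] = 0.2600
  C_33 = (0.70)(0.80) − (-0.20)(-0.05) = 0.5500
det(I−A) = Σ_j (I−A)_1j·C_1j = (0.70)(0.4825) + (-0.20)(0.0925) + (-0.30)(0.1425) = 0.2765
adj(I−A) = Cᵀ =
  [ 0.4825   0.2950   0.3100]
  [ 0.0925   0.5150   0.2600]
  [ 0.1425   0.3450   0.5500]
(I − A)⁻¹ = adj(I−A) / det(I−A) ≈
  [   1.7450     1.0669     1.1212]
  [   0.3345     1.8626     0.9403]
  [   0.5154     1.2477     1.9892]
First solve x = (I − A)⁻¹ d = adj(I−A)·d / det(I−A); in particular x_2 = (0.0925·300 + 0.5150·240 + 0.2600·500) / 0.2765 = 281.35 / 0.2765 ≈ 1017.5407.
Intermediate flow from 1 to 2: z_12 = a_12 · x_2 = 0.20 × 281.35 / 0.2765 = 56.27 / 0.2765 ≈ 203.51.

z_12 = 203.51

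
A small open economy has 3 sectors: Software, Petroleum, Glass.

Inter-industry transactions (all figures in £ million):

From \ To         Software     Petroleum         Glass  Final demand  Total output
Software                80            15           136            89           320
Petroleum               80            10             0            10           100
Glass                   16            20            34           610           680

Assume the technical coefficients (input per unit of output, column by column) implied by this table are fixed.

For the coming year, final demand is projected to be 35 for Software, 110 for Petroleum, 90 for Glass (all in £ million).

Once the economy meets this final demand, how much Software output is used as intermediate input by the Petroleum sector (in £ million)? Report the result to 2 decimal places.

z_12 = 23.04

Technical coefficients a_ij = z_ij / X_j:
  a_11 = 80/320 = 0.25, a_21 = 80/320 = 0.25, a_31 = 16/320 = 0.05
  a_12 = 15/100 = 0.15, a_22 = 10/100 = 0.10, a_32 = 20/100 = 0.20
  a_13 = 136/680 = 0.20, a_23 = 0/680 = 0.00, a_33 = 34/680 = 0.05
I − A =
  [   0.75    -0.15    -0.20]
  [  -0.25     0.90     0.00]
  [  -0.05    -0.20     0.95]
Cofactors of I−A, C_ij = (−1)^(i+j)·(minor ij) (rows/columns in the sector order above):
  C_11 = (0.90)(0.95) − (0.00)(-0.20) = 0.8550
  C_12 = −[(-0.25)(0.95) − (0.00)(-0.05)] = 0.2375
  C_13 = (-0.25)(-0.20) − (0.90)(-0.05) = 0.0950
  C_21 = −[(-0.15)(0.95) − (-0.20)(-0.20)] = 0.1825
  C_22 = (0.75)(0.95) − (-0.20)(-0.05) = 0.7025
  C_23 = −[(0.75)(-0.20) − (-0.15)(-0.05)] = 0.1575
  C_31 = (-0.15)(0.00) − (-0.20)(0.90) = 0.1800
  C_32 = −[(0.75)(0.00) − (-0.20)(-0.25)] = 0.0500
  C_33 = (0.75)(0.90) − (-0.15)(-0.25) = 0.6375
det(I−A) = Σ_j (I−A)_1j·C_1j = (0.75)(0.8550) + (-0.15)(0.2375) + (-0.20)(0.0950) = 0.586625
adj(I−A) = Cᵀ =
  [ 0.8550   0.1825   0.1800]
  [ 0.2375   0.7025   0.0500]
  [ 0.0950   0.1575   0.6375]
(I − A)⁻¹ = adj(I−A) / det(I−A) ≈
  [   1.4575     0.3111     0.3068]
  [   0.4049     1.1975     0.0852]
  [   0.1619     0.2685     1.0867]
First solve x = (I − A)⁻¹ d = adj(I−A)·d / det(I−A); in particular x_2 = (0.2375·35 + 0.7025·110 + 0.0500·90) / 0.586625 = 90.0875 / 0.586625 ≈ 153.5691.
Intermediate flow from 1 to 2: z_12 = a_12 · x_2 = 0.15 × 90.0875 / 0.586625 = 13.513125 / 0.586625 ≈ 23.04.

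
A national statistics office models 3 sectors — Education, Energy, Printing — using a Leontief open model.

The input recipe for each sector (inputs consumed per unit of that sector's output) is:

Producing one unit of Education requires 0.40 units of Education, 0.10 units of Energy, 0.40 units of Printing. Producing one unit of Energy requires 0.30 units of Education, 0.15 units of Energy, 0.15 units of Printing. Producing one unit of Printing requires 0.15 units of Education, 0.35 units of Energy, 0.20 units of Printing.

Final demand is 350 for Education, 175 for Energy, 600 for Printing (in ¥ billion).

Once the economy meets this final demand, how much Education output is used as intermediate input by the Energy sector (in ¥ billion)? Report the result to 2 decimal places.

z_12 = 332.94

I − A =
  [   0.60    -0.30    -0.15]
  [  -0.10     0.85    -0.35]
  [  -0.40    -0.15     0.80]
Cofactors of I−A, C_ij = (−1)^(i+j)·(minor ij) (rows/columns in the sector order above):
  C_11 = (0.85)(0.80) − (-0.35)(-0.15) = 0.6275
  C_12 = −[(-0.10)(0.80) − (-0.35)(-0.40)] = 0.2200
  C_13 = (-0.10)(-0.15) − (0.85)(-0.40) = 0.3550
  C_21 = −[(-0.30)(0.80) − (-0.15)(-0.15)] = 0.2625
  C_22 = (0.60)(0.80) − (-0.15)(-0.40) = 0.4200
  C_23 = −[(0.60)(-0.15) − (-0.30)(-0.40)] = 0.2100
  C_31 = (-0.30)(-0.35) − (-0.15)(0.85) = 0.2325
  C_32 = −[(0.60)(-0.35) − (-0.15)(-0.10)] = 0.2250
  C_33 = (0.60)(0.85) − (-0.30)(-0.10) = 0.4800
det(I−A) = Σ_j (I−A)_1j·C_1j = (0.60)(0.6275) + (-0.30)(0.2200) + (-0.15)(0.3550) = 0.25725
adj(I−A) = Cᵀ =
  [ 0.6275   0.2625   0.2325]
  [ 0.2200   0.4200   0.2250]
  [ 0.3550   0.2100   0.4800]
(I − A)⁻¹ = adj(I−A) / det(I−A) ≈
  [   2.4393     1.0204     0.9038]
  [   0.8552     1.6327     0.8746]
  [   1.3800     0.8163     1.8659]
First solve x = (I − A)⁻¹ d = adj(I−A)·d / det(I−A); in particular x_2 = (0.2200·350 + 0.4200·175 + 0.2250·600) / 0.25725 = 285.50 / 0.25725 ≈ 1109.8154.
Intermediate flow from 1 to 2: z_12 = a_12 · x_2 = 0.30 × 285.50 / 0.25725 = 85.65 / 0.25725 ≈ 332.94.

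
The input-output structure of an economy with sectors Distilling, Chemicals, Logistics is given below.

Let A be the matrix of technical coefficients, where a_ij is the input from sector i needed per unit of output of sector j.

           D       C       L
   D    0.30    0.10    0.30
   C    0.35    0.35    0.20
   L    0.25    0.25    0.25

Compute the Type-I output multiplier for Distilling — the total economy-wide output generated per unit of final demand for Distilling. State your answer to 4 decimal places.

m_D = 5.0000

I − A =
  [   0.70    -0.10    -0.30]
  [  -0.35     0.65    -0.20]
  [  -0.25    -0.25     0.75]
Cofactors of I−A, C_ij = (−1)^(i+j)·(minor ij) (rows/columns in the sector order above):
  C_11 = (0.65)(0.75) − (-0.20)(-0.25) = 0.4375
  C_12 = −[(-0.35)(0.75) − (-0.20)(-0.25)] = 0.3125
  C_13 = (-0.35)(-0.25) − (0.65)(-0.25) = 0.2500
  C_21 = −[(-0.10)(0.75) − (-0.30)(-0.25)] = 0.1500
  C_22 = (0.70)(0.75) − (-0.30)(-0.25) = 0.4500
  C_23 = −[(0.70)(-0.25) − (-0.10)(-0.25)] = 0.2000
  C_31 = (-0.10)(-0.20) − (-0.30)(0.65) = 0.2150
  C_32 = −[(0.70)(-0.20) − (-0.30)(-0.35)] = 0.2450
  C_33 = (0.70)(0.65) − (-0.10)(-0.35) = 0.4200
det(I−A) = Σ_j (I−A)_1j·C_1j = (0.70)(0.4375) + (-0.10)(0.3125) + (-0.30)(0.2500) = 0.2000
adj(I−A) = Cᵀ =
  [ 0.4375   0.1500   0.2150]
  [ 0.3125   0.4500   0.2450]
  [ 0.2500   0.2000   0.4200]
(I − A)⁻¹ = adj(I−A) / det(I−A) ≈
  [   2.18750     0.75000     1.07500]
  [   1.56250     2.25000     1.22500]
  [   1.25000     1.00000     2.10000]
The output multiplier for sector j is the column-j sum of the Leontief inverse (I − A)⁻¹ = adj(I−A) / det(I−A).
Column D of adj(I−A): (0.4375, 0.3125, 0.2500); det(I−A) = 0.2000.
m_D = (0.4375 + 0.3125 + 0.2500) / 0.2000 = 1.00 / 0.2000 = 5.0000.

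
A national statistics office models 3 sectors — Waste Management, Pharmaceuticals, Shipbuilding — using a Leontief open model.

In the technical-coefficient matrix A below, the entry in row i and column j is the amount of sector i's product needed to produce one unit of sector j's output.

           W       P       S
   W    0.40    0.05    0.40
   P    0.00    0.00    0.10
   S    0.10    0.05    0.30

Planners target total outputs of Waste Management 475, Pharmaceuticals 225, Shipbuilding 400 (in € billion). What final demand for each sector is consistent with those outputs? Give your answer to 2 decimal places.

I − A =
  [   0.60    -0.05    -0.40]
  [   0.00     1.00    -0.10]
  [  -0.10    -0.05     0.70]
d = (I − A) x:
  d_W = (+0.60)·475 + (-0.05)·225 + (-0.40)·400 = 113.75
  d_P = (+0.00)·475 + (+1.00)·225 + (-0.10)·400 = 185.00
  d_S = (-0.10)·475 + (-0.05)·225 + (+0.70)·400 = 221.25

d_W = 113.75, d_P = 185.00, d_S = 221.25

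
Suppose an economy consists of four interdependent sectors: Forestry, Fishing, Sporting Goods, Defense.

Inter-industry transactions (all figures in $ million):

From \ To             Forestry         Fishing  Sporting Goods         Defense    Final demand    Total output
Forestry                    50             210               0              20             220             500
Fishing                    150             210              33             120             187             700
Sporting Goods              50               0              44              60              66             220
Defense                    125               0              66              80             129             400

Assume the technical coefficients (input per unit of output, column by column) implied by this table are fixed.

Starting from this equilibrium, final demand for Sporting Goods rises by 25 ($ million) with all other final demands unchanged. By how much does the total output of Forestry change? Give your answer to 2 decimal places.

Δx_1 = 6.40

Technical coefficients a_ij = z_ij / X_j:
  a_11 = 50/500 = 0.10, a_21 = 150/500 = 0.30, a_31 = 50/500 = 0.10, a_41 = 125/500 = 0.25
  a_12 = 210/700 = 0.30, a_22 = 210/700 = 0.30, a_32 = 0/700 = 0.00, a_42 = 0/700 = 0.00
  a_13 = 0/220 = 0.00, a_23 = 33/220 = 0.15, a_33 = 44/220 = 0.20, a_43 = 66/220 = 0.30
  a_14 = 20/400 = 0.05, a_24 = 120/400 = 0.30, a_34 = 60/400 = 0.15, a_44 = 80/400 = 0.20
I − A =
  [   0.90    -0.30     0.00    -0.05]
  [  -0.30     0.70    -0.15    -0.30]
  [  -0.10     0.00     0.80    -0.15]
  [  -0.25     0.00    -0.30     0.80]
Compute the cofactors C_ij = (−1)^(i+j)·(3×3 minor ij) of I−A; the adjugate is their transpose:
adj(I−A) = Cᵀ =
  [ 0.416500   0.178500   0.073500   0.106750]
  [ 0.265125   0.524000   0.191625   0.249000]
  [ 0.082250   0.035250   0.400750   0.093500]
  [ 0.161000   0.069000   0.173250   0.427500]
det(I−A) = Σ_j (I−A)_1j·C_1j = (0.90)(0.416500) + (-0.30)(0.265125) + (0.00)(0.082250) + (-0.05)(0.161000) = 0.2872625
(I − A)⁻¹ = adj(I−A) / det(I−A) ≈
  [   1.4499     0.6214     0.2559     0.3716]
  [   0.9229     1.8241     0.6671     0.8668]
  [   0.2863     0.1227     1.3951     0.3255]
  [   0.5605     0.2402     0.6031     1.4882]
Δx = (I − A)⁻¹ Δd with Δd having +25 in the Sporting Goods component and 0 elsewhere.
So Δx_1 = L_13 · (+25), where L_13 = adj(I−A)_13 / det(I−A) = 0.073500 / 0.2872625.
Δx_1 = 0.073500 × (+25) / 0.2872625 = 1.8375 / 0.2872625 ≈ 6.40.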